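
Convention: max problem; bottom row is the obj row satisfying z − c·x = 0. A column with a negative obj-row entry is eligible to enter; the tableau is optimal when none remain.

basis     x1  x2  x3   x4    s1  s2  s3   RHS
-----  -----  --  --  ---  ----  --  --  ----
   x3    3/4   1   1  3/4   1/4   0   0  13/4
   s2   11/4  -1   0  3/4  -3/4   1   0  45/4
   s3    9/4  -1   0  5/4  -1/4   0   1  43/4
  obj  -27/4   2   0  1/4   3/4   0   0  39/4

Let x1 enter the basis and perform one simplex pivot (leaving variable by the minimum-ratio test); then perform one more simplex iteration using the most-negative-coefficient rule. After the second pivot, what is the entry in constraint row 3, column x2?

-6/5

Ratio test on column x1 — row 1: (13/4)/(3/4) = 13/3; row 2: (45/4)/(11/4) = 45/11; row 3: (43/4)/(9/4) = 43/9. Minimum is 45/11 at row 2 (s2 leaves); pivot element 11/4.
Divide row 2 by 11/4; eliminate column x1 from the other rows.
Second iteration: most negative obj-row entry is -12/11 in column s1, so s1 enters.
Ratio test on column s1 — row 1: (2/11)/(5/11) = 2/5; row 2: entry -3/11 ≤ 0; row 3: (17/11)/(4/11) = 17/4. Minimum is 2/5 at row 1 (x3 leaves); pivot element 5/11.
Divide row 1 by 5/11; eliminate column s1 from the other rows.
After both pivots, the entry at constraint row 3, column x2 is -6/5.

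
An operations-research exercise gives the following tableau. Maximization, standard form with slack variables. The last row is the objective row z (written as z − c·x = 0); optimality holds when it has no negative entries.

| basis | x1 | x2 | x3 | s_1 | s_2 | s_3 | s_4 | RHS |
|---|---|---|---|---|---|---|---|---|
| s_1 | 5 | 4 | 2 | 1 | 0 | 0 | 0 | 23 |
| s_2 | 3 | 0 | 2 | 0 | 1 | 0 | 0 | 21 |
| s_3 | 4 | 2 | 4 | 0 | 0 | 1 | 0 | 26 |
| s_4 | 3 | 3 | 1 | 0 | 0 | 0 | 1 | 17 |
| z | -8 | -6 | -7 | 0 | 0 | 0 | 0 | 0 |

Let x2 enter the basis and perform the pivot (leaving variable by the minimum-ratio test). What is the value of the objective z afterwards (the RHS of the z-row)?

34

Ratio test on column x2 — row 1: 23/4 = 23/4; row 2: entry 0 ≤ 0; row 3: 26/2 = 13; row 4: 17/3 = 17/3. Minimum is 17/3 at row 4 (s_4 leaves); pivot element 3.
Pivot on row 4; the z-row RHS becomes 0 − (-6)·(17/3) = 34.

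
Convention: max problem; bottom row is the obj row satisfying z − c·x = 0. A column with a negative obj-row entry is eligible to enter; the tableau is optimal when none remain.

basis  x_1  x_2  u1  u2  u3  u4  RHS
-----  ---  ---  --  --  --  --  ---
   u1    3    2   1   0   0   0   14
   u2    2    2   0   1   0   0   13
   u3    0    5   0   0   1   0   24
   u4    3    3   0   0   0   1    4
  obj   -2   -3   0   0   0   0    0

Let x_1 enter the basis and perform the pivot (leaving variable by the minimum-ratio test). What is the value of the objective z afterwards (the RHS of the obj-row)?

Ratio test on column x_1 — row 1: 14/3 = 14/3; row 2: 13/2 = 13/2; row 3: entry 0 ≤ 0; row 4: 4/3 = 4/3. Minimum is 4/3 at row 4 (u4 leaves); pivot element 3.
Pivot on row 4; the obj-row RHS becomes 0 − (-2)·(4/3) = 8/3.

8/3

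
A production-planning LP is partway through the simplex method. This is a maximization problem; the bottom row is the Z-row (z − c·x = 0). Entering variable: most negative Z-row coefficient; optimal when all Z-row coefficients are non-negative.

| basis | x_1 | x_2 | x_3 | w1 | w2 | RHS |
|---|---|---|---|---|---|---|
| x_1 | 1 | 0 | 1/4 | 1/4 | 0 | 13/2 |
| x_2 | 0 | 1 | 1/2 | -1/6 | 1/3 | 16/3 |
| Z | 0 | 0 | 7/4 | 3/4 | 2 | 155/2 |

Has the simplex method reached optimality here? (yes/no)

yes

Every Z-row coefficient is ≥ 0, so the tableau is optimal.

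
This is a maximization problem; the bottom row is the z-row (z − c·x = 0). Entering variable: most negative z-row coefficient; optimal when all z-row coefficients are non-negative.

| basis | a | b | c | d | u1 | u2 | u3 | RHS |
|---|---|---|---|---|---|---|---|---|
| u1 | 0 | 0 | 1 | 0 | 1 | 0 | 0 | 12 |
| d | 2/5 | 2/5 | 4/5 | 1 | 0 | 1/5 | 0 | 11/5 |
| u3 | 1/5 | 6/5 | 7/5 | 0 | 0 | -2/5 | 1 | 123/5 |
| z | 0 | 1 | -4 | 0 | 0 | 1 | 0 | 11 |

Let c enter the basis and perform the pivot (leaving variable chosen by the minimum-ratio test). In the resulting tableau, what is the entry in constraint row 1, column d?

-5/4

Ratio test on column c — row 1: 12/1 = 12; row 2: (11/5)/(4/5) = 11/4; row 3: (123/5)/(7/5) = 123/7. Minimum is 11/4 at row 2 (d leaves); pivot element 4/5.
Divide row 2 by 4/5; eliminate column c from the other rows.
Row 1 update in column d: 0 − 1·(5/4) = -5/4.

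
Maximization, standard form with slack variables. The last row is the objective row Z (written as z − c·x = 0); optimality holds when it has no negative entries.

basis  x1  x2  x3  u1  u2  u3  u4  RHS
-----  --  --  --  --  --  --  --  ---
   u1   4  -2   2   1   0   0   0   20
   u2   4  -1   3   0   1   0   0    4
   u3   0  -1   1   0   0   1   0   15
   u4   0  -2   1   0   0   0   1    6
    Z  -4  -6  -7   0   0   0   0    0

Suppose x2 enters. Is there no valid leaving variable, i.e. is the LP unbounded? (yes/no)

Every constraint-row entry in column x2 is ≤ 0, so increasing x2 is unbounded.

yes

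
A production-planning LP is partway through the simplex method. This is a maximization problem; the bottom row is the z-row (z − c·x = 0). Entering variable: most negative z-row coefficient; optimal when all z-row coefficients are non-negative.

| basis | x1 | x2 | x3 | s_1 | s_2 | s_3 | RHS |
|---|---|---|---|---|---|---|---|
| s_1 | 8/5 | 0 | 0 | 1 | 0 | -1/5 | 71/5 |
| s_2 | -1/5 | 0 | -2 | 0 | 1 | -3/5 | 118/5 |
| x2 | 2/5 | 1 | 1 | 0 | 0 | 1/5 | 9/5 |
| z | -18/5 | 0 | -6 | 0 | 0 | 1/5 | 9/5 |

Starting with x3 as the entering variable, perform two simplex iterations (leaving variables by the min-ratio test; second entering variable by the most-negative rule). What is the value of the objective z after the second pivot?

Ratio test on column x3 — row 1: entry 0 ≤ 0; row 2: entry -2 ≤ 0; row 3: (9/5)/1 = 9/5. Minimum is 9/5 at row 3 (x2 leaves); pivot element 1.
Pivot on row 3; the z-row RHS becomes 9/5 − (-6)·(9/5) = 63/5.
Next entering variable (most negative z-row entry -6/5): x1.
Ratio test on column x1 — row 1: (71/5)/(8/5) = 71/8; row 2: (136/5)/(3/5) = 136/3; row 3: (9/5)/(2/5) = 9/2. Minimum is 9/2 at row 3 (x3 leaves); pivot element 2/5.
After the second pivot the z-row RHS is 63/5 − (-6/5)·(9/2) = 18.

18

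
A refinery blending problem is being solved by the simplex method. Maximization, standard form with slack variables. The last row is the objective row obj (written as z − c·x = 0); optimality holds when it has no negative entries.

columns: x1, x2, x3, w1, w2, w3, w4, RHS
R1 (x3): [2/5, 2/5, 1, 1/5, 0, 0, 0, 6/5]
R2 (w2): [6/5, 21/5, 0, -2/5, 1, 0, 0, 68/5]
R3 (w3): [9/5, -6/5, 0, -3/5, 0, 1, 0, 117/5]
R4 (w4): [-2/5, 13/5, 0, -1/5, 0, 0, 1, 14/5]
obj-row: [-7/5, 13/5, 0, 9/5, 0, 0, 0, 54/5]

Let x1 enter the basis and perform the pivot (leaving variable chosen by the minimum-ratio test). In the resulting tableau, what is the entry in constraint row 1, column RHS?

3

Ratio test on column x1 — row 1: (6/5)/(2/5) = 3; row 2: (68/5)/(6/5) = 34/3; row 3: (117/5)/(9/5) = 13; row 4: entry -2/5 ≤ 0. Minimum is 3 at row 1 (x3 leaves); pivot element 2/5.
Divide row 1 by 2/5; eliminate column x1 from the other rows.
In the new row 1, the RHS entry is the old entry divided by the pivot: (6/5)/(2/5) = 3.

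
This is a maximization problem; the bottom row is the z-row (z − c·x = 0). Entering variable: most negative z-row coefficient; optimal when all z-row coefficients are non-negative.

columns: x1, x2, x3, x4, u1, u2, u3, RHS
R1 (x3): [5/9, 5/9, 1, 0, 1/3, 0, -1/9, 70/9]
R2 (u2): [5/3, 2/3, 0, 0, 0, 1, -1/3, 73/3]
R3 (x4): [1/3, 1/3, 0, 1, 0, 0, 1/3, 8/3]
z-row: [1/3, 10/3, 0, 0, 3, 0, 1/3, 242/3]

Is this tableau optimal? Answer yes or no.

yes

Every z-row coefficient is ≥ 0, so the tableau is optimal.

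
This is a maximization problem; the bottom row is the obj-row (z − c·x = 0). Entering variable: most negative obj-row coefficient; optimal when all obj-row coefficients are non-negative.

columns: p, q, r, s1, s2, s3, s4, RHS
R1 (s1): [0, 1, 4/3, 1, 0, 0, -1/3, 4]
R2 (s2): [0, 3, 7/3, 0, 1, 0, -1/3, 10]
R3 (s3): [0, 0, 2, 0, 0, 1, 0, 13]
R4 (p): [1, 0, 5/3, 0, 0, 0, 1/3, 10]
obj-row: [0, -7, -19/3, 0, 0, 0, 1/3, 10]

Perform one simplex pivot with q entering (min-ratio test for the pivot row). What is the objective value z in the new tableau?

Ratio test on column q — row 1: 4/1 = 4; row 2: 10/3 = 10/3; row 3: entry 0 ≤ 0; row 4: entry 0 ≤ 0. Minimum is 10/3 at row 2 (s2 leaves); pivot element 3.
Pivot on row 2; the obj-row RHS becomes 10 − (-7)·(10/3) = 100/3.

100/3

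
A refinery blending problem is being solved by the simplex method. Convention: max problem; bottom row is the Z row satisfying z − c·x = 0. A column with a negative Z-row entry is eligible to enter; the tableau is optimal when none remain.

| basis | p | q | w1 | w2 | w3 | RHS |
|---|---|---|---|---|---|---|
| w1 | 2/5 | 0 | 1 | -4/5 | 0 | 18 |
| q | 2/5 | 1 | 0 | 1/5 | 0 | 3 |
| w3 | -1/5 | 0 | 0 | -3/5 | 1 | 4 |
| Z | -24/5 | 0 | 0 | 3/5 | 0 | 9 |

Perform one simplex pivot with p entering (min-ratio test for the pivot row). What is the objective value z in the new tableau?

45

Ratio test on column p — row 1: 18/(2/5) = 45; row 2: 3/(2/5) = 15/2; row 3: entry -1/5 ≤ 0. Minimum is 15/2 at row 2 (q leaves); pivot element 2/5.
Pivot on row 2; the Z-row RHS becomes 9 − (-24/5)·(15/2) = 45.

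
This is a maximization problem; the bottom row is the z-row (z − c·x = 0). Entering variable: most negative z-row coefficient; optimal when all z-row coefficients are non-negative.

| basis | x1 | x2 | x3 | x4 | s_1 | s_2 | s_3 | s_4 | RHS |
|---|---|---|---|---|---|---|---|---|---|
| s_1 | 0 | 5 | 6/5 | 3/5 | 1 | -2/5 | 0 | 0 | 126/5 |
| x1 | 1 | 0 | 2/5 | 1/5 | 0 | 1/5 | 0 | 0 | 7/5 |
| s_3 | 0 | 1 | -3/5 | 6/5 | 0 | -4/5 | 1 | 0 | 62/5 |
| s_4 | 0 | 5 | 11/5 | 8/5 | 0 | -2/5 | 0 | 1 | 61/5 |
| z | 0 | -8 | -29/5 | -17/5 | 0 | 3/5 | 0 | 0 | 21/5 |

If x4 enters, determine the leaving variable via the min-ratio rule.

Column x4 entries and ratios — s_1: (126/5)/(3/5) = 42; x1: (7/5)/(1/5) = 7; s_3: (62/5)/(6/5) = 31/3; s_4: (61/5)/(8/5) = 61/8.
Smallest ratio is 7 in the row of x1, so x1 leaves.

x1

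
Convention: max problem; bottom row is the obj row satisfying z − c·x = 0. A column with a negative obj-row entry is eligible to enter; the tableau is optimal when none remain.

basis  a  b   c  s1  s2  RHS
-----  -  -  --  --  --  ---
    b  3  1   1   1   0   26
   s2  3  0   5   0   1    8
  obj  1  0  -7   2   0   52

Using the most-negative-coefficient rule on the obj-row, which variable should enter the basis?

c

Negative obj-row entries: c: -7.
The most negative is -7 in column c, so c enters.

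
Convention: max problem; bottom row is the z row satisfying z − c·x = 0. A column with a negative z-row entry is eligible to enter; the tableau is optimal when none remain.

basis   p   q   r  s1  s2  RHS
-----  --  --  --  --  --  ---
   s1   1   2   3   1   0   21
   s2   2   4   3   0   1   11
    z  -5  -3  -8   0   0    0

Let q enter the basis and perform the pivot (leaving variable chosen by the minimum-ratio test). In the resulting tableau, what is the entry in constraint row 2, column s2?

1/4

Ratio test on column q — row 1: 21/2 = 21/2; row 2: 11/4 = 11/4. Minimum is 11/4 at row 2 (s2 leaves); pivot element 4.
Divide row 2 by 4; eliminate column q from the other rows.
In the new row 2, the s2 entry is the old entry divided by the pivot: 1/4 = 1/4.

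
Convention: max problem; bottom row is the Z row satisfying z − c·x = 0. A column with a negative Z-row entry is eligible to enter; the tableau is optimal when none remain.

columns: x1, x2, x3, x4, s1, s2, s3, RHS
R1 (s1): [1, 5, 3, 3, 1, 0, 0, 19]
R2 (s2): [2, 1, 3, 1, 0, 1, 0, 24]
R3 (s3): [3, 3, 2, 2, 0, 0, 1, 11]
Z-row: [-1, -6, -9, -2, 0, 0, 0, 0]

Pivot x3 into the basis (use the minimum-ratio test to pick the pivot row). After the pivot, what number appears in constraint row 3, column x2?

3/2

Ratio test on column x3 — row 1: 19/3 = 19/3; row 2: 24/3 = 8; row 3: 11/2 = 11/2. Minimum is 11/2 at row 3 (s3 leaves); pivot element 2.
Divide row 3 by 2; eliminate column x3 from the other rows.
In the new row 3, the x2 entry is the old entry divided by the pivot: 3/2 = 3/2.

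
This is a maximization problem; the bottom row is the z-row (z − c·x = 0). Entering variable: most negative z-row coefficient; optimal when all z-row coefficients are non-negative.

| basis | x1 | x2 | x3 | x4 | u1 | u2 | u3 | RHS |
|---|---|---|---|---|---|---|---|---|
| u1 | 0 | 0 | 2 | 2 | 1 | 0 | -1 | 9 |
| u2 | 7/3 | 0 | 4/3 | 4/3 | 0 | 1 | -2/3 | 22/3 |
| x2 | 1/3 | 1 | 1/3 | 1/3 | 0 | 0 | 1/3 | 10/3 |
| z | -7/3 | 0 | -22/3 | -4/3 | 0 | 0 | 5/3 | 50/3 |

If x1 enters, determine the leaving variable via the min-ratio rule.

Column x1 entries and ratios — u1: 0 ≤ 0, skip; u2: (22/3)/(7/3) = 22/7; x2: (10/3)/(1/3) = 10.
Smallest ratio is 22/7 in the row of u2, so u2 leaves.

u2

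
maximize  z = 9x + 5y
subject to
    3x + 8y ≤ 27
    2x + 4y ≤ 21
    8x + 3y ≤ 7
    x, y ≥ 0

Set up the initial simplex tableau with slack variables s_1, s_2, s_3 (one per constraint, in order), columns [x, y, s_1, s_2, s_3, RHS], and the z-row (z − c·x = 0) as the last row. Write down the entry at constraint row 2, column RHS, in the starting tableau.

The RHS of constraint 2 is b_2 = 21.

21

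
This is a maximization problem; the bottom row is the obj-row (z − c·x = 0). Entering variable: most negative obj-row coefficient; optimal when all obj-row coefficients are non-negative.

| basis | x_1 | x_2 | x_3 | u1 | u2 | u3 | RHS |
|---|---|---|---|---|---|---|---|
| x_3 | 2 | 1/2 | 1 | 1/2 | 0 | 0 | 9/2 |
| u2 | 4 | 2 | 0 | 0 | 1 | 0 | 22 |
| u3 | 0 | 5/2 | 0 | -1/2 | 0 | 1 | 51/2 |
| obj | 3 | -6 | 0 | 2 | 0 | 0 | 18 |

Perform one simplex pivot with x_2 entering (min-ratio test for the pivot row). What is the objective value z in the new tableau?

72

Ratio test on column x_2 — row 1: (9/2)/(1/2) = 9; row 2: 22/2 = 11; row 3: (51/2)/(5/2) = 51/5. Minimum is 9 at row 1 (x_3 leaves); pivot element 1/2.
Pivot on row 1; the obj-row RHS becomes 18 − (-6)·9 = 72.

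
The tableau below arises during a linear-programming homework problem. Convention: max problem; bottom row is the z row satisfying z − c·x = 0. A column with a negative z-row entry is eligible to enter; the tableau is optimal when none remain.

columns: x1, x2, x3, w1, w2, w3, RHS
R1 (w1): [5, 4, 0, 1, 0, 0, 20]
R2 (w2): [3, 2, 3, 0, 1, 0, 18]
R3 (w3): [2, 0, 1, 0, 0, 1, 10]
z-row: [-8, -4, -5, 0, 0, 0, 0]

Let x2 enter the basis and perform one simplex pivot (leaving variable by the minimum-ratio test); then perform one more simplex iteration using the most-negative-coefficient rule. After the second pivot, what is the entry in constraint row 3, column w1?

Ratio test on column x2 — row 1: 20/4 = 5; row 2: 18/2 = 9; row 3: entry 0 ≤ 0. Minimum is 5 at row 1 (w1 leaves); pivot element 4.
Divide row 1 by 4; eliminate column x2 from the other rows.
Second iteration: most negative z-row entry is -5 in column x3, so x3 enters.
Ratio test on column x3 — row 1: entry 0 ≤ 0; row 2: 8/3 = 8/3; row 3: 10/1 = 10. Minimum is 8/3 at row 2 (w2 leaves); pivot element 3.
Divide row 2 by 3; eliminate column x3 from the other rows.
After both pivots, the entry at constraint row 3, column w1 is 1/6.

1/6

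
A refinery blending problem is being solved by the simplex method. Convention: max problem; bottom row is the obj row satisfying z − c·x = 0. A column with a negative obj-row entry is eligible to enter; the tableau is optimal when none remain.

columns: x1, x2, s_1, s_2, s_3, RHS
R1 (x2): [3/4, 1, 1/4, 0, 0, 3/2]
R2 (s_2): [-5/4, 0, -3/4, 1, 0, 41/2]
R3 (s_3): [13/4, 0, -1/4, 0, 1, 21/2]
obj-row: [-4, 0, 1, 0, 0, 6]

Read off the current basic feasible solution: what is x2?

x2 is basic (row 1); its value is the RHS of that row, 3/2.

3/2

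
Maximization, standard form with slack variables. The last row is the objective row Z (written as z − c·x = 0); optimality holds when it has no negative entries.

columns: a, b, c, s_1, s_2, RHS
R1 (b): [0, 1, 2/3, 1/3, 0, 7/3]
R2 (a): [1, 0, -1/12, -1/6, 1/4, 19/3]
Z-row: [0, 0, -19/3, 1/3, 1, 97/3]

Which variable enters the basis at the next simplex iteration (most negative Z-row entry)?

c

Negative Z-row entries: c: -19/3.
The most negative is -19/3 in column c, so c enters.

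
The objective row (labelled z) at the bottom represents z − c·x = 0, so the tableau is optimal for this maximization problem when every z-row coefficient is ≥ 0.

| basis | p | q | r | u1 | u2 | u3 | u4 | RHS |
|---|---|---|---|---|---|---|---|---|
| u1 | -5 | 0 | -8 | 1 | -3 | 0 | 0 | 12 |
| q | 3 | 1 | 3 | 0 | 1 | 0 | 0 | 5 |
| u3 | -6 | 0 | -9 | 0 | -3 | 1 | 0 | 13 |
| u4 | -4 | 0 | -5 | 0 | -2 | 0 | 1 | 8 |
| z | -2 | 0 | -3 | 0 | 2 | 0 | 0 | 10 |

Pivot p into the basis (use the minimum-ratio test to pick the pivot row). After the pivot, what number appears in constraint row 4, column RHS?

Ratio test on column p — row 1: entry -5 ≤ 0; row 2: 5/3 = 5/3; row 3: entry -6 ≤ 0; row 4: entry -4 ≤ 0. Minimum is 5/3 at row 2 (q leaves); pivot element 3.
Divide row 2 by 3; eliminate column p from the other rows.
Row 4 update in column RHS: 8 − (-4)·(5/3) = 44/3.

44/3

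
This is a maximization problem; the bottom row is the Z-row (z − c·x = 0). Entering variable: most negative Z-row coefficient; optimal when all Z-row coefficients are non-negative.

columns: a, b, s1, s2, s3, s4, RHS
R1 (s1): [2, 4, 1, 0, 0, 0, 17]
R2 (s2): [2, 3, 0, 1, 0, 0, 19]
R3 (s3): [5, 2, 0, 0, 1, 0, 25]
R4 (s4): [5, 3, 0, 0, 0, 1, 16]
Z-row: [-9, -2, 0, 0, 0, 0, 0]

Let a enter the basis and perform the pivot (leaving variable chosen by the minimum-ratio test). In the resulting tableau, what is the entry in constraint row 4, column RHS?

16/5

Ratio test on column a — row 1: 17/2 = 17/2; row 2: 19/2 = 19/2; row 3: 25/5 = 5; row 4: 16/5 = 16/5. Minimum is 16/5 at row 4 (s4 leaves); pivot element 5.
Divide row 4 by 5; eliminate column a from the other rows.
In the new row 4, the RHS entry is the old entry divided by the pivot: 16/5 = 16/5.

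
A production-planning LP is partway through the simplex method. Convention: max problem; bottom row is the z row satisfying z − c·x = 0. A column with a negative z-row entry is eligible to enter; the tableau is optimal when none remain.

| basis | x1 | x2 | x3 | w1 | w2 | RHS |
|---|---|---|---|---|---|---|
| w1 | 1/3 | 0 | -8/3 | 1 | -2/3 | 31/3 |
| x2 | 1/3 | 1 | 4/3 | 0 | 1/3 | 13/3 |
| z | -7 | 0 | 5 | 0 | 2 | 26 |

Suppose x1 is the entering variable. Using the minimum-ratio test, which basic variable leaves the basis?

Column x1 entries and ratios — w1: (31/3)/(1/3) = 31; x2: (13/3)/(1/3) = 13.
Smallest ratio is 13 in the row of x2, so x2 leaves.

x2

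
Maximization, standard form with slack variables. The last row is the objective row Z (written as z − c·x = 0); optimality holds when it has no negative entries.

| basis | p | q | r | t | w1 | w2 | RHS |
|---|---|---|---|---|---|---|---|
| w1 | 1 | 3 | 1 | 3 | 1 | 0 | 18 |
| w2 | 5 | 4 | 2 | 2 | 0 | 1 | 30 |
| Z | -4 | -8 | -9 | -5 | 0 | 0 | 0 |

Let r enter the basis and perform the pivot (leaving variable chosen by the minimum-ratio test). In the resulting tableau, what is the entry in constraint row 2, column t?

1

Ratio test on column r — row 1: 18/1 = 18; row 2: 30/2 = 15. Minimum is 15 at row 2 (w2 leaves); pivot element 2.
Divide row 2 by 2; eliminate column r from the other rows.
In the new row 2, the t entry is the old entry divided by the pivot: 2/2 = 1.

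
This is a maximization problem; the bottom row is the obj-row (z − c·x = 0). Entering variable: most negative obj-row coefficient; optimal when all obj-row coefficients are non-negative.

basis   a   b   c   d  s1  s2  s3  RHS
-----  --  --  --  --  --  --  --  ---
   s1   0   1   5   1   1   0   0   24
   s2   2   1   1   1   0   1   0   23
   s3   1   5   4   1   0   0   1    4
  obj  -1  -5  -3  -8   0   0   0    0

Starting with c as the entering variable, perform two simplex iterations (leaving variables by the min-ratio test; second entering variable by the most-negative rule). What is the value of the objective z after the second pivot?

32

Ratio test on column c — row 1: 24/5 = 24/5; row 2: 23/1 = 23; row 3: 4/4 = 1. Minimum is 1 at row 3 (s3 leaves); pivot element 4.
Pivot on row 3; the obj-row RHS becomes 0 − (-3)·1 = 3.
Next entering variable (most negative obj-row entry -29/4): d.
Ratio test on column d — row 1: entry -1/4 ≤ 0; row 2: 22/(3/4) = 88/3; row 3: 1/(1/4) = 4. Minimum is 4 at row 3 (c leaves); pivot element 1/4.
After the second pivot the obj-row RHS is 3 − (-29/4)·4 = 32.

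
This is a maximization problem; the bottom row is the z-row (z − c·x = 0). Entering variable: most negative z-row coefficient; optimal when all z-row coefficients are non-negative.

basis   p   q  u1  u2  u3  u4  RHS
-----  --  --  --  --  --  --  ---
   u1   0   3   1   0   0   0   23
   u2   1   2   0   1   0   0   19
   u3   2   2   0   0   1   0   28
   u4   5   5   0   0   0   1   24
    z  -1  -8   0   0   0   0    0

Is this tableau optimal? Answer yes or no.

The z-row has a negative entry -8 in column q, so it is not optimal.

no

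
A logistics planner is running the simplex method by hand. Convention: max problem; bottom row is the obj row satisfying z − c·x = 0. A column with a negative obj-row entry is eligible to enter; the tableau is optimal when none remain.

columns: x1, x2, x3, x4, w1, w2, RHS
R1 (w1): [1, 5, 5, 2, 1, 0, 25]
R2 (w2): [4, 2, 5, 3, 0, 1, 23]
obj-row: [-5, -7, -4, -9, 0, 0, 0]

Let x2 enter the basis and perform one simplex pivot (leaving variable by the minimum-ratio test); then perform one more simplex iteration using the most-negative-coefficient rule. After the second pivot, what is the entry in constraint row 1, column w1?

Ratio test on column x2 — row 1: 25/5 = 5; row 2: 23/2 = 23/2. Minimum is 5 at row 1 (w1 leaves); pivot element 5.
Divide row 1 by 5; eliminate column x2 from the other rows.
Second iteration: most negative obj-row entry is -31/5 in column x4, so x4 enters.
Ratio test on column x4 — row 1: 5/(2/5) = 25/2; row 2: 13/(11/5) = 65/11. Minimum is 65/11 at row 2 (w2 leaves); pivot element 11/5.
Divide row 2 by 11/5; eliminate column x4 from the other rows.
After both pivots, the entry at constraint row 1, column w1 is 3/11.

3/11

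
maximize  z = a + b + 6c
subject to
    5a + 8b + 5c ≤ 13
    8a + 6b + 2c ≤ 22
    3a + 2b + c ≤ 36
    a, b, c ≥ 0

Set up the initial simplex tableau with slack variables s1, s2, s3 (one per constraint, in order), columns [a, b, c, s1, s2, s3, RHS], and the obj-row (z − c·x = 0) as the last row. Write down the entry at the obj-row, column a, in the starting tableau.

The obj-row carries the negated objective coefficients: the a entry is -1.

-1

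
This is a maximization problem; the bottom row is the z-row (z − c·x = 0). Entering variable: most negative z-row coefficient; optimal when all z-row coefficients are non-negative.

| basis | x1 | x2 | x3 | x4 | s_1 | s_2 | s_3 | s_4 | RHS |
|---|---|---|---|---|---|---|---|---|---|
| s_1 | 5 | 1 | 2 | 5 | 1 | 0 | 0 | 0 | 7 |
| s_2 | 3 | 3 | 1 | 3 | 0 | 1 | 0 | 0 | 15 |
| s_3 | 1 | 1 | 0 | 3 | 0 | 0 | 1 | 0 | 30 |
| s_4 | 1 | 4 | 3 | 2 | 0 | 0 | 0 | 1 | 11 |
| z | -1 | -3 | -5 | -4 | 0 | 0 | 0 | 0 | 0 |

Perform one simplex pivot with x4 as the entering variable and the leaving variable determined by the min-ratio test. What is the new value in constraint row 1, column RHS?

Ratio test on column x4 — row 1: 7/5 = 7/5; row 2: 15/3 = 5; row 3: 30/3 = 10; row 4: 11/2 = 11/2. Minimum is 7/5 at row 1 (s_1 leaves); pivot element 5.
Divide row 1 by 5; eliminate column x4 from the other rows.
In the new row 1, the RHS entry is the old entry divided by the pivot: 7/5 = 7/5.

7/5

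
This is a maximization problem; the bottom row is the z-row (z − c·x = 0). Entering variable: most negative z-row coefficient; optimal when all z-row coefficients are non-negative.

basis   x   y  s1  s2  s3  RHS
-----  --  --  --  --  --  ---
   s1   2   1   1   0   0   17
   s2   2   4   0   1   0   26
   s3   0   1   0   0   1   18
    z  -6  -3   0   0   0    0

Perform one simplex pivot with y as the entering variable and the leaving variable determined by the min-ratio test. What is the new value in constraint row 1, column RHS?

21/2

Ratio test on column y — row 1: 17/1 = 17; row 2: 26/4 = 13/2; row 3: 18/1 = 18. Minimum is 13/2 at row 2 (s2 leaves); pivot element 4.
Divide row 2 by 4; eliminate column y from the other rows.
Row 1 update in column RHS: 17 − 1·(13/2) = 21/2.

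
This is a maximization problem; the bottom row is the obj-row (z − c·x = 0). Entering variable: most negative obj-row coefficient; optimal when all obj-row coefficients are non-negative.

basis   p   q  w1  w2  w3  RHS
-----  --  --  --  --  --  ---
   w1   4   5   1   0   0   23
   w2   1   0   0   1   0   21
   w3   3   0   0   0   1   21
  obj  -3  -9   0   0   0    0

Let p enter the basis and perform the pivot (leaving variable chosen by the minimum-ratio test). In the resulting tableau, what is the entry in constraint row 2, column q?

Ratio test on column p — row 1: 23/4 = 23/4; row 2: 21/1 = 21; row 3: 21/3 = 7. Minimum is 23/4 at row 1 (w1 leaves); pivot element 4.
Divide row 1 by 4; eliminate column p from the other rows.
Row 2 update in column q: 0 − 1·(5/4) = -5/4.

-5/4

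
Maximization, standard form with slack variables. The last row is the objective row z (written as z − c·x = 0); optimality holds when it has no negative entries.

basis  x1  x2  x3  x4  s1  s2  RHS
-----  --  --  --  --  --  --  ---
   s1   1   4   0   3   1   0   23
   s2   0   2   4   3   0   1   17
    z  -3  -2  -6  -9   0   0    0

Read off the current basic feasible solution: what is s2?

s2 is basic (row 2); its value is the RHS of that row, 17.

17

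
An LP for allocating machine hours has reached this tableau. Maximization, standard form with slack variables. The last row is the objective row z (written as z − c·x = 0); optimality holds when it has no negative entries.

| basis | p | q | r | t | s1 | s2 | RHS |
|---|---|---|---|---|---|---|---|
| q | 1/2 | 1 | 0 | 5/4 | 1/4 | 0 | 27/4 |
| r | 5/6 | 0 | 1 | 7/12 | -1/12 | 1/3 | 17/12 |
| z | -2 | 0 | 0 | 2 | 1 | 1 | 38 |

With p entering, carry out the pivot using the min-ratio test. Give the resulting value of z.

207/5

Ratio test on column p — row 1: (27/4)/(1/2) = 27/2; row 2: (17/12)/(5/6) = 17/10. Minimum is 17/10 at row 2 (r leaves); pivot element 5/6.
Pivot on row 2; the z-row RHS becomes 38 − (-2)·(17/10) = 207/5.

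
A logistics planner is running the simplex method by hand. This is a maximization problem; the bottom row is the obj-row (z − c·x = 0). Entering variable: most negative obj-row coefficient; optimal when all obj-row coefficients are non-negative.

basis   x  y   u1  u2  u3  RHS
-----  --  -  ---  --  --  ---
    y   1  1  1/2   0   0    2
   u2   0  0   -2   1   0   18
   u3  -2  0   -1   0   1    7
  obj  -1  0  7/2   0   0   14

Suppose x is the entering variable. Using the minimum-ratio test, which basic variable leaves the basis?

y

Column x entries and ratios — y: 2/1 = 2; u2: 0 ≤ 0, skip; u3: -2 ≤ 0, skip.
Smallest ratio is 2 in the row of y, so y leaves.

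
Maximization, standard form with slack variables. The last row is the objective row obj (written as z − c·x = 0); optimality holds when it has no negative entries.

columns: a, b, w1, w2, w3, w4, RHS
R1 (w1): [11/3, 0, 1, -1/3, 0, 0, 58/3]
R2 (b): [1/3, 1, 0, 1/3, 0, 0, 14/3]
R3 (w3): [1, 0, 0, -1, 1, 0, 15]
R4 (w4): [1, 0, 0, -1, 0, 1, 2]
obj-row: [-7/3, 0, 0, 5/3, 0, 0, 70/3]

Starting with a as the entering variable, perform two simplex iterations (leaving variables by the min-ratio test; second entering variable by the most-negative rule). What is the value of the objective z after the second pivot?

Ratio test on column a — row 1: (58/3)/(11/3) = 58/11; row 2: (14/3)/(1/3) = 14; row 3: 15/1 = 15; row 4: 2/1 = 2. Minimum is 2 at row 4 (w4 leaves); pivot element 1.
Pivot on row 4; the obj-row RHS becomes 70/3 − (-7/3)·2 = 28.
Next entering variable (most negative obj-row entry -2/3): w2.
Ratio test on column w2 — row 1: 12/(10/3) = 18/5; row 2: 4/(2/3) = 6; row 3: entry 0 ≤ 0; row 4: entry -1 ≤ 0. Minimum is 18/5 at row 1 (w1 leaves); pivot element 10/3.
After the second pivot the obj-row RHS is 28 − (-2/3)·(18/5) = 152/5.

152/5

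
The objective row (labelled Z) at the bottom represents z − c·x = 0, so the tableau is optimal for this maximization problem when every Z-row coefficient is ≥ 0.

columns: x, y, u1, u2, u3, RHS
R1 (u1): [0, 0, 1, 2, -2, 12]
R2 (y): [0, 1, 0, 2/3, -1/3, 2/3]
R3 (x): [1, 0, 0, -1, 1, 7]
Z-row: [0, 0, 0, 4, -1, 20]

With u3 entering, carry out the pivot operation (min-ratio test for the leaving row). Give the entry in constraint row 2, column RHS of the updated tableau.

Ratio test on column u3 — row 1: entry -2 ≤ 0; row 2: entry -1/3 ≤ 0; row 3: 7/1 = 7. Minimum is 7 at row 3 (x leaves); pivot element 1.
Divide row 3 by 1; eliminate column u3 from the other rows.
Row 2 update in column RHS: 2/3 − (-1/3)·7 = 3.

3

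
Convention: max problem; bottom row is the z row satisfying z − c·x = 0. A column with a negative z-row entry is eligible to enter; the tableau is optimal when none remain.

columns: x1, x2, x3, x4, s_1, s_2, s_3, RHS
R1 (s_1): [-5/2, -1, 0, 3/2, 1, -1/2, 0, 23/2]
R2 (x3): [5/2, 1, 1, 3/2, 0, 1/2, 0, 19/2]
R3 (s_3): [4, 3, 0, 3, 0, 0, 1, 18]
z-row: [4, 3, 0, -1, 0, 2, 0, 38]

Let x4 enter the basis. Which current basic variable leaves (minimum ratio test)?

Column x4 entries and ratios — s_1: (23/2)/(3/2) = 23/3; x3: (19/2)/(3/2) = 19/3; s_3: 18/3 = 6.
Smallest ratio is 6 in the row of s_3, so s_3 leaves.

s_3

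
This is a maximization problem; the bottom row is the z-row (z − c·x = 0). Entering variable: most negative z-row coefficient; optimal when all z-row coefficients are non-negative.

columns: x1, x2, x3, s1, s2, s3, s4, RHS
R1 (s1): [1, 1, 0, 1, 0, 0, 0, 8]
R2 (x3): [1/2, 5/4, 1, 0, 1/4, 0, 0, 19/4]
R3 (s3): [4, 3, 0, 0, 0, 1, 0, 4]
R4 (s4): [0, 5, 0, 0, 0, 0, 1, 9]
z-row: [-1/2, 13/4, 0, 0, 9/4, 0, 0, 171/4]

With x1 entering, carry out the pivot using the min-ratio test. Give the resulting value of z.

173/4

Ratio test on column x1 — row 1: 8/1 = 8; row 2: (19/4)/(1/2) = 19/2; row 3: 4/4 = 1; row 4: entry 0 ≤ 0. Minimum is 1 at row 3 (s3 leaves); pivot element 4.
Pivot on row 3; the z-row RHS becomes 171/4 − (-1/2)·1 = 173/4.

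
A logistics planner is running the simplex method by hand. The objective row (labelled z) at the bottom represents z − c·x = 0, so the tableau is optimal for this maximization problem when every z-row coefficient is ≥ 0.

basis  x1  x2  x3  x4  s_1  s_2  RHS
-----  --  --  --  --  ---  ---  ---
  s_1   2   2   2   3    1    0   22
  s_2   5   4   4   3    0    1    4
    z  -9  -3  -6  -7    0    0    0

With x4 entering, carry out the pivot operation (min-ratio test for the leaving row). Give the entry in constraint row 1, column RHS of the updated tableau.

Ratio test on column x4 — row 1: 22/3 = 22/3; row 2: 4/3 = 4/3. Minimum is 4/3 at row 2 (s_2 leaves); pivot element 3.
Divide row 2 by 3; eliminate column x4 from the other rows.
Row 1 update in column RHS: 22 − 3·(4/3) = 18.

18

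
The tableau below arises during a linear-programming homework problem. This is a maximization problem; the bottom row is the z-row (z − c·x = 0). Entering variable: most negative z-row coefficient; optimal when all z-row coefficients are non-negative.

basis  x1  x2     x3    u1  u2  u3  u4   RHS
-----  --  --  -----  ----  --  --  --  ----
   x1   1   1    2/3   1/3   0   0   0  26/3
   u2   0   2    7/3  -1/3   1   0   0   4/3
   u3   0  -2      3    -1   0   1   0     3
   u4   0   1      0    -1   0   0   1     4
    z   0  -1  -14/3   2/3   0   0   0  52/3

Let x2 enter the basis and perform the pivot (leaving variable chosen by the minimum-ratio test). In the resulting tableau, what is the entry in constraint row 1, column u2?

-1/2

Ratio test on column x2 — row 1: (26/3)/1 = 26/3; row 2: (4/3)/2 = 2/3; row 3: entry -2 ≤ 0; row 4: 4/1 = 4. Minimum is 2/3 at row 2 (u2 leaves); pivot element 2.
Divide row 2 by 2; eliminate column x2 from the other rows.
Row 1 update in column u2: 0 − 1·(1/2) = -1/2.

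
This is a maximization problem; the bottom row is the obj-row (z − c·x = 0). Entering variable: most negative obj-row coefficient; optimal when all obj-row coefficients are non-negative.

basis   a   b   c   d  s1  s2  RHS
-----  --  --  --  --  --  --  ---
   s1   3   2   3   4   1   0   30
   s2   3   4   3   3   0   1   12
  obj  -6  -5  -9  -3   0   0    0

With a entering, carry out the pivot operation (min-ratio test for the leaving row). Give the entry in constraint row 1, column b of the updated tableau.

Ratio test on column a — row 1: 30/3 = 10; row 2: 12/3 = 4. Minimum is 4 at row 2 (s2 leaves); pivot element 3.
Divide row 2 by 3; eliminate column a from the other rows.
Row 1 update in column b: 2 − 3·(4/3) = -2.

-2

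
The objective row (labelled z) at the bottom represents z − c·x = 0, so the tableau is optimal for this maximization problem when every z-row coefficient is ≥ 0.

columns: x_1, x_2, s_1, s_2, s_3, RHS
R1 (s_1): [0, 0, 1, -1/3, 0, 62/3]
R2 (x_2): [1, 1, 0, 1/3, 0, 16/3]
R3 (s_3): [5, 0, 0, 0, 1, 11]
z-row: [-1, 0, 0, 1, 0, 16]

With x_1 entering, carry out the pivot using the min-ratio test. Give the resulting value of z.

Ratio test on column x_1 — row 1: entry 0 ≤ 0; row 2: (16/3)/1 = 16/3; row 3: 11/5 = 11/5. Minimum is 11/5 at row 3 (s_3 leaves); pivot element 5.
Pivot on row 3; the z-row RHS becomes 16 − (-1)·(11/5) = 91/5.

91/5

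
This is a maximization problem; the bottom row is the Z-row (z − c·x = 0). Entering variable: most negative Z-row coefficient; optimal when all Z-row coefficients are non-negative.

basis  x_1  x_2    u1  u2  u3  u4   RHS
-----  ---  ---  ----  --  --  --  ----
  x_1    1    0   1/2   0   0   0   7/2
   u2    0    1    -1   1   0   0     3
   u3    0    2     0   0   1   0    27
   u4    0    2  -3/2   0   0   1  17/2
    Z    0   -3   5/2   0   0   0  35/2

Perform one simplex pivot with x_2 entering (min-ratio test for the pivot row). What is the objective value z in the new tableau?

Ratio test on column x_2 — row 1: entry 0 ≤ 0; row 2: 3/1 = 3; row 3: 27/2 = 27/2; row 4: (17/2)/2 = 17/4. Minimum is 3 at row 2 (u2 leaves); pivot element 1.
Pivot on row 2; the Z-row RHS becomes 35/2 − (-3)·3 = 53/2.

53/2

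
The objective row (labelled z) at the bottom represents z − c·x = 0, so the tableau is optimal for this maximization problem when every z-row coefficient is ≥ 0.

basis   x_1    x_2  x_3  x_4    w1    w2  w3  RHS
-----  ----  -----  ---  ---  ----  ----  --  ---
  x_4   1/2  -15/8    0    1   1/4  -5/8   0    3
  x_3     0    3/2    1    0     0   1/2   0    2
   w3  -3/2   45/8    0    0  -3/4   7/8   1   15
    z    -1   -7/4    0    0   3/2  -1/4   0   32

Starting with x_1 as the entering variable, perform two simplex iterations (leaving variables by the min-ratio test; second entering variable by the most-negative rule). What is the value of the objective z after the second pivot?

136/3

Ratio test on column x_1 — row 1: 3/(1/2) = 6; row 2: entry 0 ≤ 0; row 3: entry -3/2 ≤ 0. Minimum is 6 at row 1 (x_4 leaves); pivot element 1/2.
Pivot on row 1; the z-row RHS becomes 32 − (-1)·6 = 38.
Next entering variable (most negative z-row entry -11/2): x_2.
Ratio test on column x_2 — row 1: entry -15/4 ≤ 0; row 2: 2/(3/2) = 4/3; row 3: entry 0 ≤ 0. Minimum is 4/3 at row 2 (x_3 leaves); pivot element 3/2.
After the second pivot the z-row RHS is 38 − (-11/2)·(4/3) = 136/3.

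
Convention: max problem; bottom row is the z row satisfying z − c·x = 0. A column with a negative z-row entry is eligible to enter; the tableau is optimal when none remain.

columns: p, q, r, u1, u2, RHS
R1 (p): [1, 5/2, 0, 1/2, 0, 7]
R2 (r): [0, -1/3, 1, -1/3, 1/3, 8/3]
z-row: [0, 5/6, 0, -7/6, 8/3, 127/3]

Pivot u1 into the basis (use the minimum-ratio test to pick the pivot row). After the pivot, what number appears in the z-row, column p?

Ratio test on column u1 — row 1: 7/(1/2) = 14; row 2: entry -1/3 ≤ 0. Minimum is 14 at row 1 (p leaves); pivot element 1/2.
Divide row 1 by 1/2; eliminate column u1 from the other rows.
z-row update in column p: 0 − (-7/6)·2 = 7/3.

7/3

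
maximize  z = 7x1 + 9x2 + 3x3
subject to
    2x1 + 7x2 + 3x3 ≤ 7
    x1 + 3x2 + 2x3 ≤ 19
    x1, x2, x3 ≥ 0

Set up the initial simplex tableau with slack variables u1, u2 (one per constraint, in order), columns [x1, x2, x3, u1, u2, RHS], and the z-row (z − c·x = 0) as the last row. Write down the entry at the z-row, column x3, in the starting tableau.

-3

The z-row carries the negated objective coefficients: the x3 entry is -3.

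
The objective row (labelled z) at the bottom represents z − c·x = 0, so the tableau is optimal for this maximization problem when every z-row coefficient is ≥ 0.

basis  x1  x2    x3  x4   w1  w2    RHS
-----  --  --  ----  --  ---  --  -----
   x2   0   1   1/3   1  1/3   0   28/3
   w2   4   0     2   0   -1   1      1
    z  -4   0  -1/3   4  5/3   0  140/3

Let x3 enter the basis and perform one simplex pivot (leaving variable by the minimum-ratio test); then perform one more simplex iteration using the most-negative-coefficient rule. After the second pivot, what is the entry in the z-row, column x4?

Ratio test on column x3 — row 1: (28/3)/(1/3) = 28; row 2: 1/2 = 1/2. Minimum is 1/2 at row 2 (w2 leaves); pivot element 2.
Divide row 2 by 2; eliminate column x3 from the other rows.
Second iteration: most negative z-row entry is -10/3 in column x1, so x1 enters.
Ratio test on column x1 — row 1: entry -2/3 ≤ 0; row 2: (1/2)/2 = 1/4. Minimum is 1/4 at row 2 (x3 leaves); pivot element 2.
Divide row 2 by 2; eliminate column x1 from the other rows.
After both pivots, the entry at the z-row, column x4 is 4.

4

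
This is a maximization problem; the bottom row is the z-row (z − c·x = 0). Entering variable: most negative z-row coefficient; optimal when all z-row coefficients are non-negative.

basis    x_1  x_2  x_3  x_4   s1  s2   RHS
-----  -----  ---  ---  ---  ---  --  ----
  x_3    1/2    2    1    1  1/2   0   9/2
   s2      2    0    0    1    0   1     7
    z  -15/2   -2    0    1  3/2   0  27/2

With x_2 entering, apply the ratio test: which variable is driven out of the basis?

Column x_2 entries and ratios — x_3: (9/2)/2 = 9/4; s2: 0 ≤ 0, skip.
Smallest ratio is 9/4 in the row of x_3, so x_3 leaves.

x_3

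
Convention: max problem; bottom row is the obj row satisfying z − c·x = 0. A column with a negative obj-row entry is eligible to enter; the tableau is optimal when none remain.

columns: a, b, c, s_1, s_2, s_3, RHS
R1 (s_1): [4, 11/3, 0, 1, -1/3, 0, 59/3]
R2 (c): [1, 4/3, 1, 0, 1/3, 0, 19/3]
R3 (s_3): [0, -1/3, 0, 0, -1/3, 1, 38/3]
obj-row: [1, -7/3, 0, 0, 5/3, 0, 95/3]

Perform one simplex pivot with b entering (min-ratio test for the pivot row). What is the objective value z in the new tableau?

171/4

Ratio test on column b — row 1: (59/3)/(11/3) = 59/11; row 2: (19/3)/(4/3) = 19/4; row 3: entry -1/3 ≤ 0. Minimum is 19/4 at row 2 (c leaves); pivot element 4/3.
Pivot on row 2; the obj-row RHS becomes 95/3 − (-7/3)·(19/4) = 171/4.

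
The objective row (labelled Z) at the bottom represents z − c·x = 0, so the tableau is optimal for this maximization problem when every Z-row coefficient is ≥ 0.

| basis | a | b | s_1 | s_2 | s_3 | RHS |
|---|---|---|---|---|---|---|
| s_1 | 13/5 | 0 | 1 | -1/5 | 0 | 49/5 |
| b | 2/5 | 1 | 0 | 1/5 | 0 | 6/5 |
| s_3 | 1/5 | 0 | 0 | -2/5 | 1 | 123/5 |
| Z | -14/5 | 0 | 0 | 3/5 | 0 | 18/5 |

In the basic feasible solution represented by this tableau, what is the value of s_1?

49/5

s_1 is basic (row 1); its value is the RHS of that row, 49/5.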